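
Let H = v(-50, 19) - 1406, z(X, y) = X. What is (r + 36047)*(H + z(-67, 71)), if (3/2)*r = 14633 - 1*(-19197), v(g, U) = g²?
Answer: 180547627/3 ≈ 6.0183e+7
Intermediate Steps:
r = 67660/3 (r = 2*(14633 - 1*(-19197))/3 = 2*(14633 + 19197)/3 = (⅔)*33830 = 67660/3 ≈ 22553.)
H = 1094 (H = (-50)² - 1406 = 2500 - 1406 = 1094)
(r + 36047)*(H + z(-67, 71)) = (67660/3 + 36047)*(1094 - 67) = (175801/3)*1027 = 180547627/3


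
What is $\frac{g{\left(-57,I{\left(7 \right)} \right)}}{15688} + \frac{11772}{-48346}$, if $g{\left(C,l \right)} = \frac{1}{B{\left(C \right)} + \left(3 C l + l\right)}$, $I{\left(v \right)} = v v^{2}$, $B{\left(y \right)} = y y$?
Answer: $- \frac{5084308977821}{20880564107464} \approx -0.24349$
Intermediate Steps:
$B{\left(y \right)} = y^{2}$
$I{\left(v \right)} = v^{3}$
$g{\left(C,l \right)} = \frac{1}{l + C^{2} + 3 C l}$ ($g{\left(C,l \right)} = \frac{1}{C^{2} + \left(3 C l + l\right)} = \frac{1}{C^{2} + \left(l + 3 C l\right)} = \frac{1}{l + C^{2} + 3 C l}$)
$\frac{g{\left(-57,I{\left(7 \right)} \right)}}{15688} + \frac{11772}{-48346} = \frac{1}{\left(7^{3} + \left(-57\right)^{2} + 3 \left(-57\right) 7^{3}\right) 15688} + \frac{11772}{-48346} = \frac{1}{343 + 3249 + 3 \left(-57\right) 343} \cdot \frac{1}{15688} + 11772 \left(- \frac{1}{48346}\right) = \frac{1}{343 + 3249 - 58653} \cdot \frac{1}{15688} - \frac{5886}{24173} = \frac{1}{-55061} \cdot \frac{1}{15688} - \frac{5886}{24173} = \left(- \frac{1}{55061}\right) \frac{1}{15688} - \frac{5886}{24173} = - \frac{1}{863796968} - \frac{5886}{24173} = - \frac{5084308977821}{20880564107464}$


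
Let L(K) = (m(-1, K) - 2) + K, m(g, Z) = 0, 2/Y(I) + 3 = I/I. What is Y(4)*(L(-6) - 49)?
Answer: 57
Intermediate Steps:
Y(I) = -1 (Y(I) = 2/(-3 + I/I) = 2/(-3 + 1) = 2/(-2) = 2*(-1/2) = -1)
L(K) = -2 + K (L(K) = (0 - 2) + K = -2 + K)
Y(4)*(L(-6) - 49) = -((-2 - 6) - 49) = -(-8 - 49) = -1*(-57) = 57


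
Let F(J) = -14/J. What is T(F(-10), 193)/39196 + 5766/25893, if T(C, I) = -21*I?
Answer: 40353269/338300676 ≈ 0.11928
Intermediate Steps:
T(F(-10), 193)/39196 + 5766/25893 = -21*193/39196 + 5766/25893 = -4053*1/39196 + 5766*(1/25893) = -4053/39196 + 1922/8631 = 40353269/338300676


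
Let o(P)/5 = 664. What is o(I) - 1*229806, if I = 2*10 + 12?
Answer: -226486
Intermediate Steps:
I = 32 (I = 20 + 12 = 32)
o(P) = 3320 (o(P) = 5*664 = 3320)
o(I) - 1*229806 = 3320 - 1*229806 = 3320 - 229806 = -226486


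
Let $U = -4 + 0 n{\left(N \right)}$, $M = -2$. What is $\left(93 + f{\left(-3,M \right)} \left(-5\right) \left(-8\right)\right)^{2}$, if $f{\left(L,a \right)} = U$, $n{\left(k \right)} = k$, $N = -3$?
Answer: $4489$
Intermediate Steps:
$U = -4$ ($U = -4 + 0 \left(-3\right) = -4 + 0 = -4$)
$f{\left(L,a \right)} = -4$
$\left(93 + f{\left(-3,M \right)} \left(-5\right) \left(-8\right)\right)^{2} = \left(93 + \left(-4\right) \left(-5\right) \left(-8\right)\right)^{2} = \left(93 + 20 \left(-8\right)\right)^{2} = \left(93 - 160\right)^{2} = \left(-67\right)^{2} = 4489$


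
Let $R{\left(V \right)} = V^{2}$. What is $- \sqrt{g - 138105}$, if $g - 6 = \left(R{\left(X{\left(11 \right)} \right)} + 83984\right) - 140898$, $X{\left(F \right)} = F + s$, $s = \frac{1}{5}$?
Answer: $- \frac{i \sqrt{4872189}}{5} \approx - 441.46 i$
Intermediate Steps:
$s = \frac{1}{5} \approx 0.2$
$X{\left(F \right)} = \frac{1}{5} + F$ ($X{\left(F \right)} = F + \frac{1}{5} = \frac{1}{5} + F$)
$g = - \frac{1419564}{25}$ ($g = 6 - \left(56914 - \left(\frac{1}{5} + 11\right)^{2}\right) = 6 - \left(56914 - \frac{3136}{25}\right) = 6 + \left(\left(\frac{3136}{25} + 83984\right) - 140898\right) = 6 + \left(\frac{2102736}{25} - 140898\right) = 6 - \frac{1419714}{25} = - \frac{1419564}{25} \approx -56783.0$)
$- \sqrt{g - 138105} = - \sqrt{- \frac{1419564}{25} - 138105} = - \sqrt{- \frac{4872189}{25}} = - \frac{i \sqrt{4872189}}{5}$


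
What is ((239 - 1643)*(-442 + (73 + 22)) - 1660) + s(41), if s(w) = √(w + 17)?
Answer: 485528 + √58 ≈ 4.8554e+5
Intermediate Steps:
s(w) = √(17 + w)
((239 - 1643)*(-442 + (73 + 22)) - 1660) + s(41) = ((239 - 1643)*(-442 + (73 + 22)) - 1660) + √(17 + 41) = (-1404*(-442 + 95) - 1660) + √58 = (-1404*(-347) - 1660) + √58 = (487188 - 1660) + √58 = 485528 + √58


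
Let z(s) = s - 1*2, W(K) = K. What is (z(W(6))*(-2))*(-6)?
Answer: 48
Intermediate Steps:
z(s) = -2 + s (z(s) = s - 2 = -2 + s)
(z(W(6))*(-2))*(-6) = ((-2 + 6)*(-2))*(-6) = (4*(-2))*(-6) = -8*(-6) = 48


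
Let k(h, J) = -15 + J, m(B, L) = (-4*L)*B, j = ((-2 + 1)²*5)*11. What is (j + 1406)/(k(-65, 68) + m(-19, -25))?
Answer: -1461/1847 ≈ -0.79101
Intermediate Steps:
j = 55 (j = ((-1)²*5)*11 = (1*5)*11 = 5*11 = 55)
m(B, L) = -4*B*L
(j + 1406)/(k(-65, 68) + m(-19, -25)) = (55 + 1406)/((-15 + 68) - 4*(-19)*(-25)) = 1461/(53 - 1900) = 1461/(-1847) = 1461*(-1/1847) = -1461/1847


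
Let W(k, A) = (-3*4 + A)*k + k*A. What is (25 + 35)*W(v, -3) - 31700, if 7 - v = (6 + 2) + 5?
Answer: -25220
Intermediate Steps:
v = -6 (v = 7 - ((6 + 2) + 5) = 7 - (8 + 5) = 7 - 1*13 = 7 - 13 = -6)
W(k, A) = A*k + k*(-12 + A) (W(k, A) = (-12 + A)*k + A*k = k*(-12 + A) + A*k = A*k + k*(-12 + A))
(25 + 35)*W(v, -3) - 31700 = (25 + 35)*(2*(-6)*(-6 - 3)) - 31700 = 60*(2*(-6)*(-9)) - 31700 = 60*108 - 31700 = 6480 - 31700 = -25220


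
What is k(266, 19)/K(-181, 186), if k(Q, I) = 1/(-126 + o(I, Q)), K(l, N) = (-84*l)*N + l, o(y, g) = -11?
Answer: -1/387403531 ≈ -2.5813e-9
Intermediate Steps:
K(l, N) = l - 84*N*l (K(l, N) = -84*N*l + l = l - 84*N*l)
k(Q, I) = -1/137 (k(Q, I) = 1/(-126 - 11) = 1/(-137) = -1/137)
k(266, 19)/K(-181, 186) = -(-1/(181*(1 - 84*186)))/137 = -(-1/(181*(1 - 15624)))/137 = -1/(137*((-181*(-15623)))) = -1/137/2827763 = -1/137*1/2827763 = -1/387403531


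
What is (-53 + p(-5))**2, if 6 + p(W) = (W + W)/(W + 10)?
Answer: 3721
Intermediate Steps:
p(W) = -6 + 2*W/(10 + W) (p(W) = -6 + (W + W)/(W + 10) = -6 + (2*W)/(10 + W) = -6 + 2*W/(10 + W))
(-53 + p(-5))**2 = (-53 + 4*(-15 - 1*(-5))/(10 - 5))**2 = (-53 + 4*(-15 + 5)/5)**2 = (-53 + 4*(1/5)*(-10))**2 = (-53 - 8)**2 = (-61)**2 = 3721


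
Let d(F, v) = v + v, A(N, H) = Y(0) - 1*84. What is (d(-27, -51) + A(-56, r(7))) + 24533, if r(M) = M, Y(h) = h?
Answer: 24347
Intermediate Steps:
A(N, H) = -84 (A(N, H) = 0 - 1*84 = 0 - 84 = -84)
d(F, v) = 2*v
(d(-27, -51) + A(-56, r(7))) + 24533 = (2*(-51) - 84) + 24533 = (-102 - 84) + 24533 = -186 + 24533 = 24347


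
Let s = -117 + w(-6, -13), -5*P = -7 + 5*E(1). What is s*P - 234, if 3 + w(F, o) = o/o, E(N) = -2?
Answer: -3193/5 ≈ -638.60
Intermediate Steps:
w(F, o) = -2 (w(F, o) = -3 + o/o = -3 + 1 = -2)
P = 17/5 (P = -(-7 + 5*(-2))/5 = -(-7 - 10)/5 = -⅕*(-17) = 17/5 ≈ 3.4000)
s = -119 (s = -117 - 2 = -119)
s*P - 234 = -119*17/5 - 234 = -2023/5 - 234 = -3193/5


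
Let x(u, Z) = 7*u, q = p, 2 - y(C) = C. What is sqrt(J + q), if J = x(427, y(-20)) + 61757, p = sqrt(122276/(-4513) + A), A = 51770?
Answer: sqrt(1318692724074 + 4513*sqrt(1053856507542))/4513 ≈ 254.90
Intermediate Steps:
y(C) = 2 - C
p = sqrt(1053856507542)/4513 (p = sqrt(122276/(-4513) + 51770) = sqrt(122276*(-1/4513) + 51770) = sqrt(-122276/4513 + 51770) = sqrt(233515734/4513) = sqrt(1053856507542)/4513 ≈ 227.47)
q = sqrt(1053856507542)/4513 ≈ 227.47
J = 64746 (J = 7*427 + 61757 = 2989 + 61757 = 64746)
sqrt(J + q) = sqrt(64746 + sqrt(1053856507542)/4513)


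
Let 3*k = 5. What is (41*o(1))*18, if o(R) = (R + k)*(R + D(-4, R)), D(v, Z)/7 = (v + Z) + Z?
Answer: -25584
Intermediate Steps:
k = 5/3 (k = (⅓)*5 = 5/3 ≈ 1.6667)
D(v, Z) = 7*v + 14*Z (D(v, Z) = 7*((v + Z) + Z) = 7*((Z + v) + Z) = 7*(v + 2*Z) = 7*v + 14*Z)
o(R) = (-28 + 15*R)*(5/3 + R) (o(R) = (R + 5/3)*(R + (7*(-4) + 14*R)) = (5/3 + R)*(R + (-28 + 14*R)) = (5/3 + R)*(-28 + 15*R) = (-28 + 15*R)*(5/3 + R))
(41*o(1))*18 = (41*(-140/3 - 3*1 + 15*1²))*18 = (41*(-140/3 - 3 + 15*1))*18 = (41*(-140/3 - 3 + 15))*18 = (41*(-104/3))*18 = -4264/3*18 = -25584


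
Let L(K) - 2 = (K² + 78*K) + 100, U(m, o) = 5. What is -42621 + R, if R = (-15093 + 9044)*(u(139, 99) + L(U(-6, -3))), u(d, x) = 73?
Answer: -3611531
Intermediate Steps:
L(K) = 102 + K² + 78*K (L(K) = 2 + ((K² + 78*K) + 100) = 2 + (100 + K² + 78*K) = 102 + K² + 78*K)
R = -3568910 (R = (-15093 + 9044)*(73 + (102 + 5² + 78*5)) = -6049*(73 + (102 + 25 + 390)) = -6049*(73 + 517) = -6049*590 = -3568910)
-42621 + R = -42621 - 3568910 = -3611531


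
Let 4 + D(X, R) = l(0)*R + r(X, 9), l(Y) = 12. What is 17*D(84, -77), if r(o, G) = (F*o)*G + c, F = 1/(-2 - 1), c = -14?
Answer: -20298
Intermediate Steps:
F = -⅓ (F = 1/(-3) = -⅓ ≈ -0.33333)
r(o, G) = -14 - G*o/3 (r(o, G) = (-o/3)*G - 14 = -G*o/3 - 14 = -14 - G*o/3)
D(X, R) = -18 - 3*X + 12*R (D(X, R) = -4 + (12*R + (-14 - ⅓*9*X)) = -4 + (12*R + (-14 - 3*X)) = -4 + (-14 - 3*X + 12*R) = -18 - 3*X + 12*R)
17*D(84, -77) = 17*(-18 - 3*84 + 12*(-77)) = 17*(-18 - 252 - 924) = 17*(-1194) = -20298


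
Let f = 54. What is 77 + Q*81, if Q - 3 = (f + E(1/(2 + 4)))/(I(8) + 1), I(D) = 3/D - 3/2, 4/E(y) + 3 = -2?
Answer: -170768/5 ≈ -34154.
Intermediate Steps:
E(y) = -4/5 (E(y) = 4/(-3 - 2) = 4/(-5) = 4*(-1/5) = -4/5)
I(D) = -3/2 + 3/D (I(D) = 3/D - 3*1/2 = 3/D - 3/2 = -3/2 + 3/D)
Q = -2113/5 (Q = 3 + (54 - 4/5)/((-3/2 + 3/8) + 1) = 3 + 266/(5*((-3/2 + 3*(1/8)) + 1)) = 3 + 266/(5*((-3/2 + 3/8) + 1)) = 3 + 266/(5*(-9/8 + 1)) = 3 + 266/(5*(-1/8)) = 3 + (266/5)*(-8) = 3 - 2128/5 = -2113/5 ≈ -422.60)
77 + Q*81 = 77 - 2113/5*81 = 77 - 171153/5 = -170768/5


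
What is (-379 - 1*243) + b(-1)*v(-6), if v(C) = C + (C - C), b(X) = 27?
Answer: -784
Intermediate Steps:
v(C) = C (v(C) = C + 0 = C)
(-379 - 1*243) + b(-1)*v(-6) = (-379 - 1*243) + 27*(-6) = (-379 - 243) - 162 = -622 - 162 = -784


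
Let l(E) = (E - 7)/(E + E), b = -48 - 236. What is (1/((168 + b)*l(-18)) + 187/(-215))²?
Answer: 756360004/971880625 ≈ 0.77824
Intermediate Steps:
b = -284
l(E) = (-7 + E)/(2*E) (l(E) = (-7 + E)/((2*E)) = (-7 + E)*(1/(2*E)) = (-7 + E)/(2*E))
(1/((168 + b)*l(-18)) + 187/(-215))² = (1/((168 - 284)*(((½)*(-7 - 18)/(-18)))) + 187/(-215))² = (1/((-116)*(((½)*(-1/18)*(-25)))) + 187*(-1/215))² = (-1/(116*25/36) - 187/215)² = (-1/116*36/25 - 187/215)² = (-9/725 - 187/215)² = (-27502/31175)² = 756360004/971880625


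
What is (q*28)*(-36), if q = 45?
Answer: -45360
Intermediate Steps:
(q*28)*(-36) = (45*28)*(-36) = 1260*(-36) = -45360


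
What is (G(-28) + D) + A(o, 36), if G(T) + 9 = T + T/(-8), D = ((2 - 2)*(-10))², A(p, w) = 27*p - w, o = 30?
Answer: 1481/2 ≈ 740.50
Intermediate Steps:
A(p, w) = -w + 27*p
D = 0 (D = (0*(-10))² = 0² = 0)
G(T) = -9 + 7*T/8 (G(T) = -9 + (T + T/(-8)) = -9 + (T + T*(-⅛)) = -9 + (T - T/8) = -9 + 7*T/8)
(G(-28) + D) + A(o, 36) = ((-9 + (7/8)*(-28)) + 0) + (-1*36 + 27*30) = ((-9 - 49/2) + 0) + (-36 + 810) = (-67/2 + 0) + 774 = -67/2 + 774 = 1481/2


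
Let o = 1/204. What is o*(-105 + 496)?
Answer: 23/12 ≈ 1.9167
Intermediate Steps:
o = 1/204 ≈ 0.0049020
o*(-105 + 496) = (-105 + 496)/204 = (1/204)*391 = 23/12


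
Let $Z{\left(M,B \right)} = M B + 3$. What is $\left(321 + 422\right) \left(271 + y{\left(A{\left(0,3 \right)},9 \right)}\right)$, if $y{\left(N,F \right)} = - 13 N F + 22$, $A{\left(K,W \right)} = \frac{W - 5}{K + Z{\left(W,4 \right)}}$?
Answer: $\frac{1146449}{5} \approx 2.2929 \cdot 10^{5}$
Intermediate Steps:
$Z{\left(M,B \right)} = 3 + B M$ ($Z{\left(M,B \right)} = B M + 3 = 3 + B M$)
$A{\left(K,W \right)} = \frac{-5 + W}{3 + K + 4 W}$ ($A{\left(K,W \right)} = \frac{W - 5}{K + \left(3 + 4 W\right)} = \frac{-5 + W}{3 + K + 4 W}$)
$y{\left(N,F \right)} = 22 - 13 F N$ ($y{\left(N,F \right)} = - 13 F N + 22 = 22 - 13 F N$)
$\left(321 + 422\right) \left(271 + y{\left(A{\left(0,3 \right)},9 \right)}\right) = \left(321 + 422\right) \left(271 + \left(22 - 117 \frac{-5 + 3}{3 + 0 + 4 \cdot 3}\right)\right) = 743 \left(271 + \left(22 - 117 \frac{1}{3 + 0 + 12} \left(-2\right)\right)\right) = 743 \left(271 + \left(22 - 117 \cdot \frac{1}{15} \left(-2\right)\right)\right) = 743 \left(271 + \left(22 - 117 \left(- \frac{2}{15}\right)\right)\right) = 743 \left(271 + \left(22 + \frac{78}{5}\right)\right) = 743 \left(271 + \frac{188}{5}\right) = 743 \cdot \frac{1543}{5} = \frac{1146449}{5}$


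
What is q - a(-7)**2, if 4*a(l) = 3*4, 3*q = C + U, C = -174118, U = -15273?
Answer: -189418/3 ≈ -63139.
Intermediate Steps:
q = -189391/3 (q = (-174118 - 15273)/3 = (1/3)*(-189391) = -189391/3 ≈ -63130.)
a(l) = 3 (a(l) = (3*4)/4 = (1/4)*12 = 3)
q - a(-7)**2 = -189391/3 - 1*3**2 = -189391/3 - 1*9 = -189391/3 - 9 = -189418/3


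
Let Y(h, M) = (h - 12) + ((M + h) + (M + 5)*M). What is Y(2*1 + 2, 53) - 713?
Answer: 2410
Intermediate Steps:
Y(h, M) = -12 + M + 2*h + M*(5 + M) (Y(h, M) = (-12 + h) + ((M + h) + (5 + M)*M) = (-12 + h) + ((M + h) + M*(5 + M)) = (-12 + h) + (M + h + M*(5 + M)) = -12 + M + 2*h + M*(5 + M))
Y(2*1 + 2, 53) - 713 = (-12 + 53² + 2*(2*1 + 2) + 6*53) - 713 = (-12 + 2809 + 2*(2 + 2) + 318) - 713 = (-12 + 2809 + 2*4 + 318) - 713 = (-12 + 2809 + 8 + 318) - 713 = 3123 - 713 = 2410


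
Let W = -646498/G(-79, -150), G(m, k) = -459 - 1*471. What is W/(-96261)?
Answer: -323249/44761365 ≈ -0.0072216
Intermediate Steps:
G(m, k) = -930 (G(m, k) = -459 - 471 = -930)
W = 323249/465 (W = -646498/(-930) = -646498*(-1/930) = 323249/465 ≈ 695.16)
W/(-96261) = (323249/465)/(-96261) = (323249/465)*(-1/96261) = -323249/44761365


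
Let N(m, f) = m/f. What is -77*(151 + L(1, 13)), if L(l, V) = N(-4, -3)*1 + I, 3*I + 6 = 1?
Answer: -34804/3 ≈ -11601.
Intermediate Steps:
I = -5/3 (I = -2 + (1/3)*1 = -2 + 1/3 = -5/3 ≈ -1.6667)
L(l, V) = -1/3 (L(l, V) = -4/(-3)*1 - 5/3 = -4*(-1/3)*1 - 5/3 = (4/3)*1 - 5/3 = 4/3 - 5/3 = -1/3)
-77*(151 + L(1, 13)) = -77*(151 - 1/3) = -77*452/3 = -34804/3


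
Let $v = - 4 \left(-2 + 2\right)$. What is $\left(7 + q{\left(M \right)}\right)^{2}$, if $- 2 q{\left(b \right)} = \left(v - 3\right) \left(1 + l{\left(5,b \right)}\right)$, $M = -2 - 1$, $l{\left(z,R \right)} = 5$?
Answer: $256$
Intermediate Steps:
$M = -3$
$v = 0$ ($v = \left(-4\right) 0 = 0$)
$q{\left(b \right)} = 9$ ($q{\left(b \right)} = - \frac{\left(0 - 3\right) \left(1 + 5\right)}{2} = - \frac{\left(-3\right) 6}{2} = \left(- \frac{1}{2}\right) \left(-18\right) = 9$)
$\left(7 + q{\left(M \right)}\right)^{2} = \left(7 + 9\right)^{2} = 16^{2} = 256$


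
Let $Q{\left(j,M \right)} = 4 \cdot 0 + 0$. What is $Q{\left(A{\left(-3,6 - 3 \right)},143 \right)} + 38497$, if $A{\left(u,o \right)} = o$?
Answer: $38497$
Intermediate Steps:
$Q{\left(j,M \right)} = 0$ ($Q{\left(j,M \right)} = 0 + 0 = 0$)
$Q{\left(A{\left(-3,6 - 3 \right)},143 \right)} + 38497 = 0 + 38497 = 38497$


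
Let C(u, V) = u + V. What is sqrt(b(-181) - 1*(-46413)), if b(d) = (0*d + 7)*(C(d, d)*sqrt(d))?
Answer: sqrt(46413 - 2534*I*sqrt(181)) ≈ 228.04 - 74.75*I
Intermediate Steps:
C(u, V) = V + u
b(d) = 14*d**(3/2) (b(d) = (0*d + 7)*((d + d)*sqrt(d)) = (0 + 7)*((2*d)*sqrt(d)) = 7*(2*d**(3/2)) = 14*d**(3/2))
sqrt(b(-181) - 1*(-46413)) = sqrt(14*(-181)**(3/2) - 1*(-46413)) = sqrt(14*(-181*I*sqrt(181)) + 46413) = sqrt(-2534*I*sqrt(181) + 46413) = sqrt(46413 - 2534*I*sqrt(181))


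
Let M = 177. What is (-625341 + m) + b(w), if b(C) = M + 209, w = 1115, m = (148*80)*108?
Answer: 653765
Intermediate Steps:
m = 1278720 (m = 11840*108 = 1278720)
b(C) = 386 (b(C) = 177 + 209 = 386)
(-625341 + m) + b(w) = (-625341 + 1278720) + 386 = 653379 + 386 = 653765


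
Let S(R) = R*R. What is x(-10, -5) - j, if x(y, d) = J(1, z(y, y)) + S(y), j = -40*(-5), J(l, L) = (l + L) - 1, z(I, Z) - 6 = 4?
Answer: -90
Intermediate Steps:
z(I, Z) = 10 (z(I, Z) = 6 + 4 = 10)
J(l, L) = -1 + L + l (J(l, L) = (L + l) - 1 = -1 + L + l)
S(R) = R²
j = 200
x(y, d) = 10 + y² (x(y, d) = (-1 + 10 + 1) + y² = 10 + y²)
x(-10, -5) - j = (10 + (-10)²) - 1*200 = (10 + 100) - 200 = 110 - 200 = -90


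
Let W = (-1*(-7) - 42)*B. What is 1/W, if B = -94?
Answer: 1/3290 ≈ 0.00030395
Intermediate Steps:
W = 3290 (W = (-1*(-7) - 42)*(-94) = (7 - 42)*(-94) = -35*(-94) = 3290)
1/W = 1/3290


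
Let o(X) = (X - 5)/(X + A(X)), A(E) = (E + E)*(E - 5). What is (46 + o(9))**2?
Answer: 13912900/6561 ≈ 2120.5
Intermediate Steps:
A(E) = 2*E*(-5 + E) (A(E) = (2*E)*(-5 + E) = 2*E*(-5 + E))
o(X) = (-5 + X)/(X + 2*X*(-5 + X)) (o(X) = (X - 5)/(X + 2*X*(-5 + X)) = (-5 + X)/(X + 2*X*(-5 + X)))
(46 + o(9))**2 = (46 + (-5 + 9)/(9*(-9 + 2*9)))**2 = (46 + (1/9)*4/(-9 + 18))**2 = (46 + (1/9)*4/9)**2 = (46 + (1/9)*(1/9)*4)**2 = (46 + 4/81)**2 = (3730/81)**2 = 13912900/6561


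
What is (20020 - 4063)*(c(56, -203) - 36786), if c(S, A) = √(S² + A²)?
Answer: -586994202 + 111699*√905 ≈ -5.8363e+8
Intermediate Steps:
c(S, A) = √(A² + S²)
(20020 - 4063)*(c(56, -203) - 36786) = (20020 - 4063)*(√((-203)² + 56²) - 36786) = 15957*(√(41209 + 3136) - 36786) = 15957*(√44345 - 36786) = 15957*(7*√905 - 36786) = 15957*(-36786 + 7*√905) = -586994202 + 111699*√905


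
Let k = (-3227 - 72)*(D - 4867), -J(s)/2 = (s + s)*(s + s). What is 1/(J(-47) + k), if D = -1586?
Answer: 1/21270775 ≈ 4.7013e-8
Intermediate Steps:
J(s) = -8*s² (J(s) = -2*(s + s)*(s + s) = -2*2*s*2*s = -8*s²)
k = 21288447 (k = (-3227 - 72)*(-1586 - 4867) = -3299*(-6453) = 21288447)
1/(J(-47) + k) = 1/(-8*(-47)² + 21288447) = 1/(-8*2209 + 21288447) = 1/(-17672 + 21288447) = 1/21270775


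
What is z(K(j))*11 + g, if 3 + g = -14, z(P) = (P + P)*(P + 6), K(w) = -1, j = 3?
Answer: -127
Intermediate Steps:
z(P) = 2*P*(6 + P) (z(P) = (2*P)*(6 + P) = 2*P*(6 + P))
g = -17 (g = -3 - 14 = -17)
z(K(j))*11 + g = (2*(-1)*(6 - 1))*11 - 17 = (2*(-1)*5)*11 - 17 = -10*11 - 17 = -110 - 17 = -127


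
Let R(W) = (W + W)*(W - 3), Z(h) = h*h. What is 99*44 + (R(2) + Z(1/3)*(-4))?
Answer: 39164/9 ≈ 4351.6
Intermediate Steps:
Z(h) = h²
R(W) = 2*W*(-3 + W) (R(W) = (2*W)*(-3 + W) = 2*W*(-3 + W))
99*44 + (R(2) + Z(1/3)*(-4)) = 99*44 + (2*2*(-3 + 2) + (1/3)²*(-4)) = 4356 + (2*2*(-1) + (⅓)²*(-4)) = 4356 + (-4 + (⅑)*(-4)) = 4356 + (-4 - 4/9) = 4356 - 40/9 = 39164/9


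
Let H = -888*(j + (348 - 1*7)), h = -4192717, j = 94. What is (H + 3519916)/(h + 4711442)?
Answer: 3133636/518725 ≈ 6.0410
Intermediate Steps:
H = -386280 (H = -888*(94 + (348 - 1*7)) = -888*(94 + (348 - 7)) = -888*(94 + 341) = -888*435 = -386280)
(H + 3519916)/(h + 4711442) = (-386280 + 3519916)/(-4192717 + 4711442) = 3133636/518725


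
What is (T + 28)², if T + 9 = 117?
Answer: 18496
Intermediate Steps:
T = 108 (T = -9 + 117 = 108)
(T + 28)² = (108 + 28)² = 136² = 18496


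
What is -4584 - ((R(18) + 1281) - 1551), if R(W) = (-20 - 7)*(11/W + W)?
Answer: -7623/2 ≈ -3811.5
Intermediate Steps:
R(W) = -297/W - 27*W (R(W) = -27*(W + 11/W) = -297/W - 27*W)
-4584 - ((R(18) + 1281) - 1551) = -4584 - (((-297/18 - 27*18) + 1281) - 1551) = -4584 - (((-297*1/18 - 486) + 1281) - 1551) = -4584 - (((-33/2 - 486) + 1281) - 1551) = -4584 - ((-1005/2 + 1281) - 1551) = -4584 - (1557/2 - 1551) = -4584 - 1*(-1545/2) = -4584 + 1545/2 = -7623/2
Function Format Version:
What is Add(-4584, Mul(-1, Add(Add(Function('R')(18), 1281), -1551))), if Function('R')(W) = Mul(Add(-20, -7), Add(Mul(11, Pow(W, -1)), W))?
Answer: Rational(-7623, 2) ≈ -3811.5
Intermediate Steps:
Function('R')(W) = Add(Mul(-297, Pow(W, -1)), Mul(-27, W)) (Function('R')(W) = Mul(-27, Add(W, Mul(11, Pow(W, -1)))) = Add(Mul(-297, Pow(W, -1)), Mul(-27, W)))
Add(-4584, Mul(-1, Add(Add(Function('R')(18), 1281), -1551))) = Add(-4584, Mul(-1, Add(Add(Add(Mul(-297, Pow(18, -1)), Mul(-27, 18)), 1281), -1551))) = Add(-4584, Mul(-1, Add(Add(Add(Mul(-297, Rational(1, 18)), -486), 1281), -1551))) = Add(-4584, Mul(-1, Add(Add(Add(Rational(-33, 2), -486), 1281), -1551))) = Add(-4584, Mul(-1, Add(Add(Rational(-1005, 2), 1281), -1551))) = Add(-4584, Mul(-1, Add(Rational(1557, 2), -1551))) = Add(-4584, Mul(-1, Rational(-1545, 2))) = Add(-4584, Rational(1545, 2)) = Rational(-7623, 2)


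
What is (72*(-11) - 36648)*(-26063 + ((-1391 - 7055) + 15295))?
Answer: 719372160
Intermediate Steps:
(72*(-11) - 36648)*(-26063 + ((-1391 - 7055) + 15295)) = (-792 - 36648)*(-26063 + (-8446 + 15295)) = -37440*(-26063 + 6849) = -37440*(-19214) = 719372160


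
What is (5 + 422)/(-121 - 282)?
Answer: -427/403 ≈ -1.0596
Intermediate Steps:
(5 + 422)/(-121 - 282) = 427/(-403) = 427*(-1/403) = -427/403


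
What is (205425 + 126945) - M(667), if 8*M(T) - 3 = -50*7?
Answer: 2659307/8 ≈ 3.3241e+5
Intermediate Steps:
M(T) = -347/8 (M(T) = 3/8 + (-50*7)/8 = 3/8 + (⅛)*(-350) = 3/8 - 175/4 = -347/8)
(205425 + 126945) - M(667) = (205425 + 126945) - 1*(-347/8) = 332370 + 347/8 = 2659307/8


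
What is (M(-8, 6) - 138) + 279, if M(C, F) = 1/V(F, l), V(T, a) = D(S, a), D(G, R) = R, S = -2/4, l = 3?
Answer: 424/3 ≈ 141.33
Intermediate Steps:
S = -½ (S = -2*¼ = -½ ≈ -0.50000)
V(T, a) = a
M(C, F) = ⅓ (M(C, F) = 1/3 = ⅓)
(M(-8, 6) - 138) + 279 = (⅓ - 138) + 279 = -413/3 + 279 = 424/3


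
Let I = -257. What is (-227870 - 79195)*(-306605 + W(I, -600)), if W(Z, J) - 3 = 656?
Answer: 93945308490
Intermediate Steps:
W(Z, J) = 659 (W(Z, J) = 3 + 656 = 659)
(-227870 - 79195)*(-306605 + W(I, -600)) = (-227870 - 79195)*(-306605 + 659) = -307065*(-305946) = 93945308490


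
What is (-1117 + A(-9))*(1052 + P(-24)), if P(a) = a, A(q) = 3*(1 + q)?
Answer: -1172948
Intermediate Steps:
A(q) = 3 + 3*q
(-1117 + A(-9))*(1052 + P(-24)) = (-1117 + (3 + 3*(-9)))*(1052 - 24) = (-1117 + (3 - 27))*1028 = (-1117 - 24)*1028 = -1141*1028 = -1172948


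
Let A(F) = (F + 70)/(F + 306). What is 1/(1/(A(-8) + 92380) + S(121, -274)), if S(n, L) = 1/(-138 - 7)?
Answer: -1995874395/13743046 ≈ -145.23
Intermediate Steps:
A(F) = (70 + F)/(306 + F)
S(n, L) = -1/145 (S(n, L) = 1/(-145) = -1/145)
1/(1/(A(-8) + 92380) + S(121, -274)) = 1/(1/((70 - 8)/(306 - 8) + 92380) - 1/145) = 1/(1/(62/298 + 92380) - 1/145) = 1/(1/((1/298)*62 + 92380) - 1/145) = 1/(1/(31/149 + 92380) - 1/145) = 1/(1/(13764651/149) - 1/145) = 1/(149/13764651 - 1/145) = 1/(-13743046/1995874395) = -1995874395/13743046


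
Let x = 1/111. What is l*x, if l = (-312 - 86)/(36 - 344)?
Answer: 199/17094 ≈ 0.011642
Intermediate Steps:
x = 1/111 ≈ 0.0090090
l = 199/154 (l = -398/(-308) = -398*(-1/308) = 199/154 ≈ 1.2922)
l*x = (199/154)*(1/111) = 199/17094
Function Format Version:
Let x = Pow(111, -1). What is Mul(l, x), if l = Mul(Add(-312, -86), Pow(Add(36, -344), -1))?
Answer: Rational(199, 17094) ≈ 0.011642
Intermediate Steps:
x = Rational(1, 111) ≈ 0.0090090
l = Rational(199, 154) (l = Mul(-398, Pow(-308, -1)) = Mul(-398, Rational(-1, 308)) = Rational(199, 154) ≈ 1.2922)
Mul(l, x) = Mul(Rational(199, 154), Rational(1, 111)) = Rational(199, 17094)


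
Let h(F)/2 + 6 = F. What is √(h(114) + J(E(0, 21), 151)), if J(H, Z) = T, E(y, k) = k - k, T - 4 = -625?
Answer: 9*I*√5 ≈ 20.125*I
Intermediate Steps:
T = -621 (T = 4 - 625 = -621)
E(y, k) = 0
J(H, Z) = -621
h(F) = -12 + 2*F
√(h(114) + J(E(0, 21), 151)) = √((-12 + 2*114) - 621) = √((-12 + 228) - 621) = √(216 - 621) = √(-405) = 9*I*√5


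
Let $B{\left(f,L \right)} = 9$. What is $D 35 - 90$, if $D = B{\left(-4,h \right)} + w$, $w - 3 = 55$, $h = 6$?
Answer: $2255$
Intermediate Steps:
$w = 58$ ($w = 3 + 55 = 58$)
$D = 67$ ($D = 9 + 58 = 67$)
$D 35 - 90 = 67 \cdot 35 - 90 = 2345 - 90 = 2255$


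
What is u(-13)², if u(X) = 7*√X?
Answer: -637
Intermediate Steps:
u(-13)² = (7*√(-13))² = (7*(I*√13))² = (7*I*√13)² = -637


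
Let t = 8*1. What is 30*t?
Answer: 240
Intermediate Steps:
t = 8
30*t = 30*8 = 240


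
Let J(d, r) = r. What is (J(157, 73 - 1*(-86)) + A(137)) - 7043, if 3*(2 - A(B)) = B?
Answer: -20783/3 ≈ -6927.7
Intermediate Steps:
A(B) = 2 - B/3
(J(157, 73 - 1*(-86)) + A(137)) - 7043 = ((73 - 1*(-86)) + (2 - ⅓*137)) - 7043 = ((73 + 86) + (2 - 137/3)) - 7043 = (159 - 131/3) - 7043 = 346/3 - 7043 = -20783/3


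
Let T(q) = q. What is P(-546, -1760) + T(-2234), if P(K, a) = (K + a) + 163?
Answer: -4377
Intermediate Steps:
P(K, a) = 163 + K + a
P(-546, -1760) + T(-2234) = (163 - 546 - 1760) - 2234 = -2143 - 2234 = -4377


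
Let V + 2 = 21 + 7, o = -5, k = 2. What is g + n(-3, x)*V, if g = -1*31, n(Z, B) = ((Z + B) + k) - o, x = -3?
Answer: -5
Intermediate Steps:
V = 26 (V = -2 + (21 + 7) = -2 + 28 = 26)
n(Z, B) = 7 + B + Z (n(Z, B) = ((Z + B) + 2) - 1*(-5) = ((B + Z) + 2) + 5 = (2 + B + Z) + 5 = 7 + B + Z)
g = -31
g + n(-3, x)*V = -31 + (7 - 3 - 3)*26 = -31 + 1*26 = -31 + 26 = -5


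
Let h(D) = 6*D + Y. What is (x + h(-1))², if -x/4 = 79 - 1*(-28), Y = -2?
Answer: 190096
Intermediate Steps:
x = -428 (x = -4*(79 - 1*(-28)) = -4*(79 + 28) = -4*107 = -428)
h(D) = -2 + 6*D (h(D) = 6*D - 2 = -2 + 6*D)
(x + h(-1))² = (-428 + (-2 + 6*(-1)))² = (-428 + (-2 - 6))² = (-428 - 8)² = (-436)² = 190096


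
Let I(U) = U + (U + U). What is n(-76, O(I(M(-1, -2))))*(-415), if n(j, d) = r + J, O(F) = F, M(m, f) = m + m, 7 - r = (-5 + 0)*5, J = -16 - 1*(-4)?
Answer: -8300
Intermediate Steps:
J = -12 (J = -16 + 4 = -12)
r = 32 (r = 7 - (-5 + 0)*5 = 7 - (-5)*5 = 7 - 1*(-25) = 7 + 25 = 32)
M(m, f) = 2*m
I(U) = 3*U (I(U) = U + 2*U = 3*U)
n(j, d) = 20 (n(j, d) = 32 - 12 = 20)
n(-76, O(I(M(-1, -2))))*(-415) = 20*(-415) = -8300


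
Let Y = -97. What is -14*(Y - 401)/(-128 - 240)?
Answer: -1743/92 ≈ -18.946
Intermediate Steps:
-14*(Y - 401)/(-128 - 240) = -14*(-97 - 401)/(-128 - 240) = -14/((-368/(-498))) = -14/((-368*(-1/498))) = -14/184/249 = -14*249/184 = -1743/92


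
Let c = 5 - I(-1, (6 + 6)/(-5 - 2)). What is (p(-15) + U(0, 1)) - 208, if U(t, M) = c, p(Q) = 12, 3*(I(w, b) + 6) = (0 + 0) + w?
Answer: -554/3 ≈ -184.67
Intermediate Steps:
I(w, b) = -6 + w/3 (I(w, b) = -6 + ((0 + 0) + w)/3 = -6 + (0 + w)/3 = -6 + w/3)
c = 34/3 (c = 5 - (-6 + (⅓)*(-1)) = 5 - (-6 - ⅓) = 5 - 1*(-19/3) = 5 + 19/3 = 34/3 ≈ 11.333)
U(t, M) = 34/3
(p(-15) + U(0, 1)) - 208 = (12 + 34/3) - 208 = 70/3 - 208 = -554/3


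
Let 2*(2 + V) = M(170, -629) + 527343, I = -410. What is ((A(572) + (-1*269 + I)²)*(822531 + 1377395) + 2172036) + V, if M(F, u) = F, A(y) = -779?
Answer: 2025089552805/2 ≈ 1.0125e+12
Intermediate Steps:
V = 527509/2 (V = -2 + (170 + 527343)/2 = -2 + (½)*527513 = -2 + 527513/2 = 527509/2 ≈ 2.6375e+5)
((A(572) + (-1*269 + I)²)*(822531 + 1377395) + 2172036) + V = ((-779 + (-1*269 - 410)²)*(822531 + 1377395) + 2172036) + 527509/2 = ((-779 + (-269 - 410)²)*2199926 + 2172036) + 527509/2 = ((-779 + (-679)²)*2199926 + 2172036) + 527509/2 = ((-779 + 461041)*2199926 + 2172036) + 527509/2 = (460262*2199926 + 2172036) + 527509/2 = (1012542340612 + 2172036) + 527509/2 = 1012544512648 + 527509/2 = 2025089552805/2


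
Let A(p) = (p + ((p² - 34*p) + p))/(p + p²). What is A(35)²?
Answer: 1/144 ≈ 0.0069444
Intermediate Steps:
A(p) = (p² - 32*p)/(p + p²) (A(p) = (p + (p² - 33*p))/(p + p²) = (p² - 32*p)/(p + p²))
A(35)² = ((-32 + 35)/(1 + 35))² = (3/36)² = ((1/36)*3)² = (1/12)² = 1/144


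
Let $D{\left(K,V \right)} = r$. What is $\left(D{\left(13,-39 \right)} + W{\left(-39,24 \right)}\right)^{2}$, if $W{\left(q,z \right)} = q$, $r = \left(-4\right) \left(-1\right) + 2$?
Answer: $1089$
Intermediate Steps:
$r = 6$ ($r = 4 + 2 = 6$)
$D{\left(K,V \right)} = 6$
$\left(D{\left(13,-39 \right)} + W{\left(-39,24 \right)}\right)^{2} = \left(6 - 39\right)^{2} = \left(-33\right)^{2} = 1089$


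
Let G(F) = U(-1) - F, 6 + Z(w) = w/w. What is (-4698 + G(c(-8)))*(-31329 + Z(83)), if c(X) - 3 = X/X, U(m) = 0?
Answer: 147332468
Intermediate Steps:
Z(w) = -5 (Z(w) = -6 + w/w = -6 + 1 = -5)
c(X) = 4 (c(X) = 3 + X/X = 3 + 1 = 4)
G(F) = -F (G(F) = 0 - F = -F)
(-4698 + G(c(-8)))*(-31329 + Z(83)) = (-4698 - 1*4)*(-31329 - 5) = (-4698 - 4)*(-31334) = -4702*(-31334) = 147332468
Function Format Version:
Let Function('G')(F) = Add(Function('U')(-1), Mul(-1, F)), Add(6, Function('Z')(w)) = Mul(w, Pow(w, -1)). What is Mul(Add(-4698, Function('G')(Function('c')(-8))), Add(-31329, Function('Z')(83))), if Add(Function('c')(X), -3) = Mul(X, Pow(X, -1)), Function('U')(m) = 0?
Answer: 147332468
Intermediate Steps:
Function('Z')(w) = -5 (Function('Z')(w) = Add(-6, Mul(w, Pow(w, -1))) = Add(-6, 1) = -5)
Function('c')(X) = 4 (Function('c')(X) = Add(3, Mul(X, Pow(X, -1))) = Add(3, 1) = 4)
Function('G')(F) = Mul(-1, F) (Function('G')(F) = Add(0, Mul(-1, F)) = Mul(-1, F))
Mul(Add(-4698, Function('G')(Function('c')(-8))), Add(-31329, Function('Z')(83))) = Mul(Add(-4698, Mul(-1, 4)), Add(-31329, -5)) = Mul(Add(-4698, -4), -31334) = Mul(-4702, -31334) = 147332468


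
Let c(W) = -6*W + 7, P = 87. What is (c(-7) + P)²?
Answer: 18496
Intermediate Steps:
c(W) = 7 - 6*W
(c(-7) + P)² = ((7 - 6*(-7)) + 87)² = ((7 + 42) + 87)² = (49 + 87)² = 136² = 18496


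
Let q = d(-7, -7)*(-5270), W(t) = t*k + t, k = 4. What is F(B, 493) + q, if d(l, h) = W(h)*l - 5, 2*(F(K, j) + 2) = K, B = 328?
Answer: -1264638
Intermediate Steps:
W(t) = 5*t (W(t) = t*4 + t = 4*t + t = 5*t)
F(K, j) = -2 + K/2
d(l, h) = -5 + 5*h*l (d(l, h) = (5*h)*l - 5 = 5*h*l - 5 = -5 + 5*h*l)
q = -1264800 (q = (-5 + 5*(-7)*(-7))*(-5270) = (-5 + 245)*(-5270) = 240*(-5270) = -1264800)
F(B, 493) + q = (-2 + (1/2)*328) - 1264800 = (-2 + 164) - 1264800 = 162 - 1264800 = -1264638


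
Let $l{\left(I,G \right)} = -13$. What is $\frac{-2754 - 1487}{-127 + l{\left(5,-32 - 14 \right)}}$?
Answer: $\frac{4241}{140} \approx 30.293$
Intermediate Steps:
$\frac{-2754 - 1487}{-127 + l{\left(5,-32 - 14 \right)}} = \frac{-2754 - 1487}{-127 - 13} = - \frac{4241}{-140} = \left(-4241\right) \left(- \frac{1}{140}\right) = \frac{4241}{140}$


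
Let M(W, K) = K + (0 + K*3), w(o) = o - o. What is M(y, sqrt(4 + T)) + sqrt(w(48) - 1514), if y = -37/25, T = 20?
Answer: 8*sqrt(6) + I*sqrt(1514) ≈ 19.596 + 38.91*I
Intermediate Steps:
w(o) = 0
y = -37/25 (y = -37*1/25 = -37/25 ≈ -1.4800)
M(W, K) = 4*K (M(W, K) = K + (0 + 3*K) = K + 3*K = 4*K)
M(y, sqrt(4 + T)) + sqrt(w(48) - 1514) = 4*sqrt(4 + 20) + sqrt(0 - 1514) = 4*sqrt(24) + sqrt(-1514) = 4*(2*sqrt(6)) + I*sqrt(1514) = 8*sqrt(6) + I*sqrt(1514)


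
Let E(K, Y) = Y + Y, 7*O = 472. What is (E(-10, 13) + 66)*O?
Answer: 43424/7 ≈ 6203.4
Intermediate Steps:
O = 472/7 (O = (⅐)*472 = 472/7 ≈ 67.429)
E(K, Y) = 2*Y
(E(-10, 13) + 66)*O = (2*13 + 66)*(472/7) = (26 + 66)*(472/7) = 92*(472/7) = 43424/7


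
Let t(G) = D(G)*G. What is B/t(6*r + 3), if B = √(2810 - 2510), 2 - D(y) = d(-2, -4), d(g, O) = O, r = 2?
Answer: √3/9 ≈ 0.19245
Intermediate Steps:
D(y) = 6 (D(y) = 2 - 1*(-4) = 2 + 4 = 6)
t(G) = 6*G
B = 10*√3 (B = √300 = 10*√3 ≈ 17.320)
B/t(6*r + 3) = (10*√3)/((6*(6*2 + 3))) = (10*√3)/((6*(12 + 3))) = (10*√3)/((6*15)) = (10*√3)/90 = (10*√3)*(1/90) = √3/9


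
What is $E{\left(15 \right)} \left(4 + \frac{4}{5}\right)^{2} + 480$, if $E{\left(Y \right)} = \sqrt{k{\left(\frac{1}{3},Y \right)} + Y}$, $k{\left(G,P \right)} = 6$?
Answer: $480 + \frac{576 \sqrt{21}}{25} \approx 585.58$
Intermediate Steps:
$E{\left(Y \right)} = \sqrt{6 + Y}$
$E{\left(15 \right)} \left(4 + \frac{4}{5}\right)^{2} + 480 = \sqrt{6 + 15} \left(4 + \frac{4}{5}\right)^{2} + 480 = \sqrt{21} \left(4 + 4 \cdot \frac{1}{5}\right)^{2} + 480 = \sqrt{21} \left(4 + \frac{4}{5}\right)^{2} + 480 = \sqrt{21} \left(\frac{24}{5}\right)^{2} + 480 = \sqrt{21} \cdot \frac{576}{25} + 480 = \frac{576 \sqrt{21}}{25} + 480 = 480 + \frac{576 \sqrt{21}}{25}$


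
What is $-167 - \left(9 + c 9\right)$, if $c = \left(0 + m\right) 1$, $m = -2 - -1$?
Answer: $-167$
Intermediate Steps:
$m = -1$ ($m = -2 + 1 = -1$)
$c = -1$ ($c = \left(0 - 1\right) 1 = \left(-1\right) 1 = -1$)
$-167 - \left(9 + c 9\right) = -167 - \left(9 - 9\right) = -167 - 0 = -167 + 0 = -167$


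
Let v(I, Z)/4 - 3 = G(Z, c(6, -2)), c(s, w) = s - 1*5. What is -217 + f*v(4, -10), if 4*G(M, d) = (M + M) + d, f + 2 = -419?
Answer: 2730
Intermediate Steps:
c(s, w) = -5 + s (c(s, w) = s - 5 = -5 + s)
f = -421 (f = -2 - 419 = -421)
G(M, d) = M/2 + d/4 (G(M, d) = ((M + M) + d)/4 = (2*M + d)/4 = (d + 2*M)/4 = M/2 + d/4)
v(I, Z) = 13 + 2*Z (v(I, Z) = 12 + 4*(Z/2 + (-5 + 6)/4) = 12 + 4*(Z/2 + (¼)*1) = 12 + 4*(Z/2 + ¼) = 12 + 4*(¼ + Z/2) = 12 + (1 + 2*Z) = 13 + 2*Z)
-217 + f*v(4, -10) = -217 - 421*(13 + 2*(-10)) = -217 - 421*(13 - 20) = -217 - 421*(-7) = -217 + 2947 = 2730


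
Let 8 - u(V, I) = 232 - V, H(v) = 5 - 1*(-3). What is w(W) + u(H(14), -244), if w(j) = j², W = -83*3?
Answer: 61785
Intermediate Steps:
H(v) = 8 (H(v) = 5 + 3 = 8)
W = -249
u(V, I) = -224 + V (u(V, I) = 8 - (232 - V) = 8 + (-232 + V) = -224 + V)
w(W) + u(H(14), -244) = (-249)² + (-224 + 8) = 62001 - 216 = 61785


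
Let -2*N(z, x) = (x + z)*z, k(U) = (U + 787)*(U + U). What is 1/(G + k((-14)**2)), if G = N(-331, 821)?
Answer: 1/466431 ≈ 2.1439e-6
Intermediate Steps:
k(U) = 2*U*(787 + U) (k(U) = (787 + U)*(2*U) = 2*U*(787 + U))
N(z, x) = -z*(x + z)/2 (N(z, x) = -(x + z)*z/2 = -z*(x + z)/2)
G = 81095 (G = -1/2*(-331)*(821 - 331) = -1/2*(-331)*490 = 81095)
1/(G + k((-14)**2)) = 1/(81095 + 2*(-14)**2*(787 + (-14)**2)) = 1/(81095 + 2*196*(787 + 196)) = 1/(81095 + 2*196*983) = 1/(81095 + 385336) = 1/466431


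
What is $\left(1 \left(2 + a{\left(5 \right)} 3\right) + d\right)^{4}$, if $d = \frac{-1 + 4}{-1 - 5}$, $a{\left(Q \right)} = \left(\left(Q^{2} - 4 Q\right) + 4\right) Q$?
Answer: $\frac{5554571841}{16} \approx 3.4716 \cdot 10^{8}$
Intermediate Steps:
$a{\left(Q \right)} = Q \left(4 + Q^{2} - 4 Q\right)$ ($a{\left(Q \right)} = \left(4 + Q^{2} - 4 Q\right) Q = Q \left(4 + Q^{2} - 4 Q\right)$)
$d = - \frac{1}{2}$ ($d = \frac{3}{-6} = 3 \left(- \frac{1}{6}\right) = - \frac{1}{2} \approx -0.5$)
$\left(1 \left(2 + a{\left(5 \right)} 3\right) + d\right)^{4} = \left(1 \left(2 + 5 \left(4 + 5^{2} - 20\right) 3\right) - \frac{1}{2}\right)^{4} = \left(1 \left(2 + 5 \left(4 + 25 - 20\right) 3\right) - \frac{1}{2}\right)^{4} = \left(1 \left(2 + 5 \cdot 9 \cdot 3\right) - \frac{1}{2}\right)^{4} = \left(1 \left(2 + 45 \cdot 3\right) - \frac{1}{2}\right)^{4} = \left(1 \left(2 + 135\right) - \frac{1}{2}\right)^{4} = \left(1 \cdot 137 - \frac{1}{2}\right)^{4} = \left(137 - \frac{1}{2}\right)^{4} = \left(\frac{273}{2}\right)^{4} = \frac{5554571841}{16}$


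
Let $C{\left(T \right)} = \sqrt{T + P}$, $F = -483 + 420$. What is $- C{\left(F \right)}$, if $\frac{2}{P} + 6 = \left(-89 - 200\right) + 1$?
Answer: $- \frac{i \sqrt{27786}}{21} \approx - 7.9377 i$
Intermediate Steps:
$P = - \frac{1}{147}$ ($P = \frac{2}{-6 + \left(\left(-89 - 200\right) + 1\right)} = \frac{2}{-6 + \left(-289 + 1\right)} = \frac{2}{-6 - 288} = \frac{2}{-294} = 2 \left(- \frac{1}{294}\right) = - \frac{1}{147} \approx -0.0068027$)
$F = -63$
$C{\left(T \right)} = \sqrt{- \frac{1}{147} + T}$ ($C{\left(T \right)} = \sqrt{T - \frac{1}{147}} = \sqrt{- \frac{1}{147} + T}$)
$- C{\left(F \right)} = - \frac{\sqrt{-3 + 441 \left(-63\right)}}{21} = - \frac{\sqrt{-3 - 27783}}{21} = - \frac{\sqrt{-27786}}{21} = - \frac{i \sqrt{27786}}{21}$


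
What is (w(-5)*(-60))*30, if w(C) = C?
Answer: 9000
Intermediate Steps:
(w(-5)*(-60))*30 = -5*(-60)*30 = 300*30 = 9000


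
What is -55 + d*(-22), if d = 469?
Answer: -10373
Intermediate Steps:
-55 + d*(-22) = -55 + 469*(-22) = -55 - 10318 = -10373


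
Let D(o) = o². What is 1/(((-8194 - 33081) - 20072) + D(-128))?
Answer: -1/44963 ≈ -2.2241e-5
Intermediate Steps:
1/(((-8194 - 33081) - 20072) + D(-128)) = 1/(((-8194 - 33081) - 20072) + (-128)²) = 1/((-41275 - 20072) + 16384) = 1/(-61347 + 16384) = 1/(-44963) = -1/44963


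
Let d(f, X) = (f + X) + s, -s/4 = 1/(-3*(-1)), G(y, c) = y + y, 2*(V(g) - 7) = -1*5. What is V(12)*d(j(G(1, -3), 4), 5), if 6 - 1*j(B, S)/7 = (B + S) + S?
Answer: -219/2 ≈ -109.50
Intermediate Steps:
V(g) = 9/2 (V(g) = 7 + (-1*5)/2 = 7 + (½)*(-5) = 7 - 5/2 = 9/2)
G(y, c) = 2*y
j(B, S) = 42 - 14*S - 7*B (j(B, S) = 42 - 7*((B + S) + S) = 42 - 7*(B + 2*S) = 42 + (-14*S - 7*B) = 42 - 14*S - 7*B)
s = -4/3 (s = -4/((-3*(-1))) = -4/3 ≈ -1.3333)
d(f, X) = -4/3 + X + f (d(f, X) = (f + X) - 4/3 = (X + f) - 4/3 = -4/3 + X + f)
V(12)*d(j(G(1, -3), 4), 5) = 9*(-4/3 + 5 + (42 - 14*4 - 14))/2 = 9*(-4/3 + 5 + (42 - 56 - 7*2))/2 = 9*(-4/3 + 5 + (42 - 56 - 14))/2 = 9*(-4/3 + 5 - 28)/2 = (9/2)*(-73/3) = -219/2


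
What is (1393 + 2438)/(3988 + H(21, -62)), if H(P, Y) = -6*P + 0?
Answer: 3831/3862 ≈ 0.99197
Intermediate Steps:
H(P, Y) = -6*P
(1393 + 2438)/(3988 + H(21, -62)) = (1393 + 2438)/(3988 - 6*21) = 3831/(3988 - 126) = 3831/3862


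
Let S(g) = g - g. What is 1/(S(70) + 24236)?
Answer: 1/24236 ≈ 4.1261e-5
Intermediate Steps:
S(g) = 0
1/(S(70) + 24236) = 1/(0 + 24236) = 1/24236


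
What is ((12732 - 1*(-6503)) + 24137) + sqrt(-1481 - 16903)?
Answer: 43372 + 4*I*sqrt(1149) ≈ 43372.0 + 135.59*I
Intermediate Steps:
((12732 - 1*(-6503)) + 24137) + sqrt(-1481 - 16903) = ((12732 + 6503) + 24137) + sqrt(-18384) = (19235 + 24137) + 4*I*sqrt(1149) = 43372 + 4*I*sqrt(1149)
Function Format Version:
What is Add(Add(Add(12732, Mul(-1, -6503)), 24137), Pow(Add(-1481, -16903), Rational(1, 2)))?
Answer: Add(43372, Mul(4, I, Pow(1149, Rational(1, 2)))) ≈ Add(43372., Mul(135.59, I))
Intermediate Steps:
Add(Add(Add(12732, Mul(-1, -6503)), 24137), Pow(Add(-1481, -16903), Rational(1, 2))) = Add(Add(Add(12732, 6503), 24137), Pow(-18384, Rational(1, 2))) = Add(Add(19235, 24137), Mul(4, I, Pow(1149, Rational(1, 2)))) = Add(43372, Mul(4, I, Pow(1149, Rational(1, 2))))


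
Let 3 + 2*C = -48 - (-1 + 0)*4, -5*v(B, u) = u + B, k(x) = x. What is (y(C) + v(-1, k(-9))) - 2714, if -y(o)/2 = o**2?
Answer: -7633/2 ≈ -3816.5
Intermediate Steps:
v(B, u) = -B/5 - u/5 (v(B, u) = -(u + B)/5 = -(B + u)/5 = -B/5 - u/5)
C = -47/2 (C = -3/2 + (-48 - (-1 + 0)*4)/2 = -3/2 + (-48 - (-1)*4)/2 = -3/2 + (-48 - 1*(-4))/2 = -3/2 + (-48 + 4)/2 = -3/2 + (1/2)*(-44) = -3/2 - 22 = -47/2 ≈ -23.500)
y(o) = -2*o**2
(y(C) + v(-1, k(-9))) - 2714 = (-2*(-47/2)**2 + (-1/5*(-1) - 1/5*(-9))) - 2714 = (-2*2209/4 + (1/5 + 9/5)) - 2714 = (-2209/2 + 2) - 2714 = -2205/2 - 2714 = -7633/2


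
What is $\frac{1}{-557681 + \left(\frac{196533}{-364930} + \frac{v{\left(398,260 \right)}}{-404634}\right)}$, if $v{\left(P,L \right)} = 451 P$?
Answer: $- \frac{73831542810}{41174521139893141} \approx -1.7931 \cdot 10^{-6}$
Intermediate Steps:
$\frac{1}{-557681 + \left(\frac{196533}{-364930} + \frac{v{\left(398,260 \right)}}{-404634}\right)} = \frac{1}{-557681 + \left(\frac{196533}{-364930} + \frac{451 \cdot 398}{-404634}\right)} = \frac{1}{-557681 + \left(196533 \left(- \frac{1}{364930}\right) + 179498 \left(- \frac{1}{404634}\right)\right)} = \frac{1}{-557681 - \frac{72514069531}{73831542810}} = \frac{1}{- \frac{41174521139893141}{73831542810}} = - \frac{73831542810}{41174521139893141}$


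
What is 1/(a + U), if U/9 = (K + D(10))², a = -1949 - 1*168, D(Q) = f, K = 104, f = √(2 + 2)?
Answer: 1/99007 ≈ 1.0100e-5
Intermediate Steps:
f = 2 (f = √4 = 2)
D(Q) = 2
a = -2117 (a = -1949 - 168 = -2117)
U = 101124 (U = 9*(104 + 2)² = 9*106² = 9*11236 = 101124)
1/(a + U) = 1/(-2117 + 101124) = 1/99007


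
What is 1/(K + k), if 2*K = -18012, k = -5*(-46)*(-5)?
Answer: -1/10156 ≈ -9.8464e-5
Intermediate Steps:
k = -1150 (k = 230*(-5) = -1150)
K = -9006 (K = (½)*(-18012) = -9006)
1/(K + k) = 1/(-9006 - 1150) = 1/(-10156) = -1/10156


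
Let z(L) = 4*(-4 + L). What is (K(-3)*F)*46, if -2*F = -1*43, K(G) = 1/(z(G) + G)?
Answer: -989/31 ≈ -31.903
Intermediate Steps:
z(L) = -16 + 4*L
K(G) = 1/(-16 + 5*G) (K(G) = 1/((-16 + 4*G) + G) = 1/(-16 + 5*G))
F = 43/2 (F = -(-1)*43/2 = -½*(-43) = 43/2 ≈ 21.500)
(K(-3)*F)*46 = ((43/2)/(-16 + 5*(-3)))*46 = ((43/2)/(-16 - 15))*46 = ((43/2)/(-31))*46 = -1/31*43/2*46 = -43/62*46 = -989/31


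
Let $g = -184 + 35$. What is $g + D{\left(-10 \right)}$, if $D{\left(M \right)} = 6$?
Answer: $-143$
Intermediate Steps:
$g = -149$
$g + D{\left(-10 \right)} = -149 + 6 = -143$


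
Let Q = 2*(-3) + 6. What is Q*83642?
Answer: 0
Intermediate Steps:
Q = 0 (Q = -6 + 6 = 0)
Q*83642 = 0*83642 = 0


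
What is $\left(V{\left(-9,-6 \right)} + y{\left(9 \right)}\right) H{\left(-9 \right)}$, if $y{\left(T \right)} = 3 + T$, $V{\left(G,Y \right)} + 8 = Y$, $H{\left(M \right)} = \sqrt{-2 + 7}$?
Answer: $- 2 \sqrt{5} \approx -4.4721$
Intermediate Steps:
$H{\left(M \right)} = \sqrt{5}$
$V{\left(G,Y \right)} = -8 + Y$
$\left(V{\left(-9,-6 \right)} + y{\left(9 \right)}\right) H{\left(-9 \right)} = \left(\left(-8 - 6\right) + \left(3 + 9\right)\right) \sqrt{5} = \left(-14 + 12\right) \sqrt{5} = - 2 \sqrt{5}$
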